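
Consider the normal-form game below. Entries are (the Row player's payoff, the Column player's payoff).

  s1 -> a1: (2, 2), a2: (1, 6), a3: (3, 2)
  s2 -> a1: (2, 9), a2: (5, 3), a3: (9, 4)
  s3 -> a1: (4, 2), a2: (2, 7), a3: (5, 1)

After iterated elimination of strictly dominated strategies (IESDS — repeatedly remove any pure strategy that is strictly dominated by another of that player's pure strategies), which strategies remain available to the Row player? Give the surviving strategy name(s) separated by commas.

s2, s3

The Row player's strategy s1 is strictly dominated by s3 (a1: 4>2, a2: 2>1, a3: 5>3) and is removed.
The Column player's strategy a3 is strictly dominated by a1 (s2: 9>4, s3: 2>1) and is removed.
Among the remaining strategies, none is strictly dominated by another pure strategy of the same player, so the elimination stops.
Surviving strategies — the Row player: {s2, s3}; the Column player: {a1, a2}.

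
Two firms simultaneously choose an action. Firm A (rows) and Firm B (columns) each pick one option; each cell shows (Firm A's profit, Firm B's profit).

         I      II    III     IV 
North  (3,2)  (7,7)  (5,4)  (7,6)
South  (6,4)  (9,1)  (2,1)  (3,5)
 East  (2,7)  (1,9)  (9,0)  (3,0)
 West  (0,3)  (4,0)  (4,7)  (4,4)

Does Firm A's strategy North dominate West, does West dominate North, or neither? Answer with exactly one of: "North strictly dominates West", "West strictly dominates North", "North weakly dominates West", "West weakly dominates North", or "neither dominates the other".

North strictly dominates West

Compare North to West across every action of Firm B: I: 3>0, II: 7>4, III: 5>4, IV: 7>4.
North gives a strictly higher payoff against every action of Firm B, so North strictly dominates West.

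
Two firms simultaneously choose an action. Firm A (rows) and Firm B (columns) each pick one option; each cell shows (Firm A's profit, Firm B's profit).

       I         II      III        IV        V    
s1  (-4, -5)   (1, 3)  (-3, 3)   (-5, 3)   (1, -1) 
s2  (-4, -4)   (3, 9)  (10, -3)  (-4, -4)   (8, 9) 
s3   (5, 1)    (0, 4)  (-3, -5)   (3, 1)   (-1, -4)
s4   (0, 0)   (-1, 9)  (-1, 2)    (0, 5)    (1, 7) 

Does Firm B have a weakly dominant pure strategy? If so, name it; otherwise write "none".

II

II vs I: s1: 3>-5, s2: 9>-4, s3: 4>1, s4: 9>0.
II vs III: s1: 3=3, s2: 9>-3, s3: 4>-5, s4: 9>2.
II vs IV: s1: 3=3, s2: 9>-4, s3: 4>1, s4: 9>5.
II vs V: s1: 3>-1, s2: 9=9, s3: 4>-4, s4: 9>7.
II is at least as good as every other strategy against every opponent action, so it is weakly dominant.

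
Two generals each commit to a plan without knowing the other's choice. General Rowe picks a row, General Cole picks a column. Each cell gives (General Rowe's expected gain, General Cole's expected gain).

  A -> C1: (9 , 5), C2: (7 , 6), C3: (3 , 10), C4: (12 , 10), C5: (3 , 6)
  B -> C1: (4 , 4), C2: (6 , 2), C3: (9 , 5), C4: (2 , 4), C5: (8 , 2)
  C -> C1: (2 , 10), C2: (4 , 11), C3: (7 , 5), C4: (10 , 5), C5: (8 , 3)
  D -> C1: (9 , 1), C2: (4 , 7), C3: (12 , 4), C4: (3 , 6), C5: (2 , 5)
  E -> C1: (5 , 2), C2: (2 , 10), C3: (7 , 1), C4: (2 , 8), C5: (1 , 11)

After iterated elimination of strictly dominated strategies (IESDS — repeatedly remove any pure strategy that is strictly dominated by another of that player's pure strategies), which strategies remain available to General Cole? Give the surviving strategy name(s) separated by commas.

C1, C2, C3, C4

For General Rowe, D strictly dominates E on the remaining columns (C1: 9>5, C2: 4>2, C3: 12>7, C4: 3>2, C5: 2>1); eliminate E.
General Cole's strategy C5 is strictly dominated by C4 (A: 10>6, B: 4>2, C: 5>3, D: 6>5) and is removed.
Among the remaining strategies, none is strictly dominated by another pure strategy of the same player, so the elimination stops.
Surviving strategies — General Rowe: {A, B, C, D}; General Cole: {C1, C2, C3, C4}.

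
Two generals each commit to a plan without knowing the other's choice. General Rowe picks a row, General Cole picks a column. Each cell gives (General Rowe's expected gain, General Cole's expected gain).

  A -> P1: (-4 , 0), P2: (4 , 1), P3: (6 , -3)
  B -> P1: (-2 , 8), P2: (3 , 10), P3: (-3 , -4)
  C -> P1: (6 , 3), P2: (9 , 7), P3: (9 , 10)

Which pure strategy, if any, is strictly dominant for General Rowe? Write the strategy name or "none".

C

C vs A: P1: 6>-4, P2: 9>4, P3: 9>6.
C vs B: P1: 6>-2, P2: 9>3, P3: 9>-3.
C strictly beats every other strategy against every opponent action, so it is strictly dominant.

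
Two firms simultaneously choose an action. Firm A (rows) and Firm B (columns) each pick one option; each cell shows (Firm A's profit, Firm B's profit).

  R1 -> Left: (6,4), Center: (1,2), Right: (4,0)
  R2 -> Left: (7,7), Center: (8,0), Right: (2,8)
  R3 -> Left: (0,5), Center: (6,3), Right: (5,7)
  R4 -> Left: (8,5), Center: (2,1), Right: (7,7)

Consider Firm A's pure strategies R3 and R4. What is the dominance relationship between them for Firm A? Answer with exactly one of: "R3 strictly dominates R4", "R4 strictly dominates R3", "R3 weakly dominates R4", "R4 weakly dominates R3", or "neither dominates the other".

neither dominates the other

Compare R3 to R4 across each choice by Firm B: Left: 0<8, Center: 6>2, Right: 5<7.
R3 does better at Center but worse at Left, Right; neither strategy dominates the other.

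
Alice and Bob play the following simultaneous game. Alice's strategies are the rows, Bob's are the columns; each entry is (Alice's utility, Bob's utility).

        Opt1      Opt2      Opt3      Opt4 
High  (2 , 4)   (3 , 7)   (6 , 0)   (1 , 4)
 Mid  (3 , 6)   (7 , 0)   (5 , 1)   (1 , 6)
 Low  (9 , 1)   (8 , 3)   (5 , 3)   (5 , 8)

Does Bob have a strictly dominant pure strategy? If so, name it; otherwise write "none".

Opt1 fails to dominate Opt2 at High (4<7).
Opt2 fails to dominate Opt1 at Mid (0<6).
Opt3 fails to dominate Opt1 at High (0<4).
Opt4 fails to dominate Opt1 at High (4=4).
No single strategy dominates all the others.

none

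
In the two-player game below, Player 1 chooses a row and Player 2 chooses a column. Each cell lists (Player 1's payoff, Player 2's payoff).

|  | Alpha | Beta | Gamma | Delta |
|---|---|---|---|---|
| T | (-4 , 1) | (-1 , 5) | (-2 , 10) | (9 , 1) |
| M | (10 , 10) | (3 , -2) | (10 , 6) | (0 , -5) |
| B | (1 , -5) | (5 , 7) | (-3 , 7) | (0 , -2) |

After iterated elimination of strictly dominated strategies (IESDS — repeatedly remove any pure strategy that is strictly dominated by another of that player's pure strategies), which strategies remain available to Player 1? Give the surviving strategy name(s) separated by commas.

Player 2's strategy Delta is strictly dominated by Beta (T: 5>1, M: -2>-5, B: 7>-2) and is removed.
Player 1's strategy T is strictly dominated by M (Alpha: 10>-4, Beta: 3>-1, Gamma: 10>-2) and is removed.
Among the remaining strategies, none is strictly dominated by another pure strategy of the same player, so the elimination stops.
Surviving strategies — Player 1: {M, B}; Player 2: {Alpha, Beta, Gamma}.

M, B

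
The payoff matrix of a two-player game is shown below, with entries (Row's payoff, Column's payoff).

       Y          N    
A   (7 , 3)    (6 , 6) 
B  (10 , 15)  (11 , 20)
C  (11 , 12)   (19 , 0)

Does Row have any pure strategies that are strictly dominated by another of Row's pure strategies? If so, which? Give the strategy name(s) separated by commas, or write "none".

A: dominated, since B does at least as well everywhere (Y: 10>7, N: 11>6).
B is strictly dominated by C (Y: 11>10, N: 19>11).
C: no other strategy beats it everywhere (A at Y (11>7); B at Y (11>10)).

A, B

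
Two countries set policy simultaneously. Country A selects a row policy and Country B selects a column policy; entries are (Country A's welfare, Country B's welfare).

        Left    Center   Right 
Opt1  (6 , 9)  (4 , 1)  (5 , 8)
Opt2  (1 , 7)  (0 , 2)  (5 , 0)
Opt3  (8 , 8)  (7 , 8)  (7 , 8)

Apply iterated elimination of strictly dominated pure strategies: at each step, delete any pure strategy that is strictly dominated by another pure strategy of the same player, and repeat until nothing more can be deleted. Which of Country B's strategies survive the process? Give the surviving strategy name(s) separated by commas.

Country A's strategy Opt1 is strictly dominated by Opt3 (Left: 8>6, Center: 7>4, Right: 7>5) and is removed.
For Country A, Opt3 strictly dominates Opt2 on the remaining columns (Left: 8>1, Center: 7>0, Right: 7>5); eliminate Opt2.
Among the remaining strategies, none is strictly dominated by another pure strategy of the same player, so the elimination stops.
Surviving strategies — Country A: {Opt3}; Country B: {Left, Center, Right}.

Left, Center, Right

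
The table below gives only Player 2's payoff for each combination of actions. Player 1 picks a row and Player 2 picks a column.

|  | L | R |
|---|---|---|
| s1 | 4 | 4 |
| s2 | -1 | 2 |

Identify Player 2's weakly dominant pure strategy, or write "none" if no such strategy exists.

R

R vs L: s1: 4=4, s2: 2>-1.
R is at least as good as every other strategy against every opponent action, so it is weakly dominant.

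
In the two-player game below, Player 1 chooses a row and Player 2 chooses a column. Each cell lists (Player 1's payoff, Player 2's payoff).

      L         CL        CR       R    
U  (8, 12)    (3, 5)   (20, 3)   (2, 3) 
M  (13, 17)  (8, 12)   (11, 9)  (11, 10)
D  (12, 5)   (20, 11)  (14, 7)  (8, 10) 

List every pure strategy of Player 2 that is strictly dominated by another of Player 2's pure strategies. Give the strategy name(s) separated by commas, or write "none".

CR, R

L: no other strategy beats it everywhere (CL at U (12>5); CR at U (12>3); R at U (12>3)).
CL: no other strategy beats it everywhere (L at D (11>5); CR at U (5>3); R at U (5>3)).
CR: dominated, since CL does at least as well everywhere (U: 5>3, M: 12>9, D: 11>7).
R: dominated, since CL does at least as well everywhere (U: 5>3, M: 12>10, D: 11>10).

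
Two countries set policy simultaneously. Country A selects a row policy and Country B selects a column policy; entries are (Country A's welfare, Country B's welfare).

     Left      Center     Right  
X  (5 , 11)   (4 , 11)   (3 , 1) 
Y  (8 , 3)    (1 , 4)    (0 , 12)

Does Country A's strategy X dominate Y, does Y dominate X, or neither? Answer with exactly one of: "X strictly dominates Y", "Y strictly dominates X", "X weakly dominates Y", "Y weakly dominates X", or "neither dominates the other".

X's payoffs vs Y's, by Country B's action — Left: 5<8, Center: 4>1, Right: 3>0.
X does better at Center, Right but worse at Left; neither strategy dominates the other.

neither dominates the other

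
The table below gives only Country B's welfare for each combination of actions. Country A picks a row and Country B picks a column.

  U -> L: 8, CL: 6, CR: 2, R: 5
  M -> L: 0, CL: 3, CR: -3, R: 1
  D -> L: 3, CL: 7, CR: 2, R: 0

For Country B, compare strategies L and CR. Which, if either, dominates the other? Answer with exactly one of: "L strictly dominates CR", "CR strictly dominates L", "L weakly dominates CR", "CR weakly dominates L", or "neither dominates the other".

Compare L to CR across each choice by Country A: U: 8>2, M: 0>-3, D: 3>2.
L gives a strictly higher payoff against each choice by Country A, so L strictly dominates CR.

L strictly dominates CR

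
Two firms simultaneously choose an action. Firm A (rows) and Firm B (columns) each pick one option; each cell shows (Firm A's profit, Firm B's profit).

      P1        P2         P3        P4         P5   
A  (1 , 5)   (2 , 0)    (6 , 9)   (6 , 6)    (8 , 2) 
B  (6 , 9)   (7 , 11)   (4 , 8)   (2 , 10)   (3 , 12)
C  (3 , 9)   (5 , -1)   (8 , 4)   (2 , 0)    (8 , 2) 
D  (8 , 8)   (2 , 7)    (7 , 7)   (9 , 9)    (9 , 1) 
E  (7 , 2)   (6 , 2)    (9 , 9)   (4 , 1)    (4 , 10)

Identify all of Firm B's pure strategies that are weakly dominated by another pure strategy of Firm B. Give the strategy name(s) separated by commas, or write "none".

none

P1: no other strategy beats it everywhere (P2 at A (5>0); P3 at B (9>8); P4 at C (9>0); P5 at A (5>2)).
P2: no other strategy beats it everywhere (P1 at B (11>9); P3 at B (11>8); P4 at B (11>10); P5 at D (7>1)).
Nothing dominates P3: P1 at A (9>5); P2 at A (9>0); P4 at A (9>6); P5 at A (9>2).
Nothing dominates P4: P1 at A (6>5); P2 at A (6>0); P3 at B (10>8); P5 at A (6>2).
P5 is not dominated — it holds its own against P1 at B (12>9); P2 at A (2>0); P3 at B (12>8); P4 at B (12>10).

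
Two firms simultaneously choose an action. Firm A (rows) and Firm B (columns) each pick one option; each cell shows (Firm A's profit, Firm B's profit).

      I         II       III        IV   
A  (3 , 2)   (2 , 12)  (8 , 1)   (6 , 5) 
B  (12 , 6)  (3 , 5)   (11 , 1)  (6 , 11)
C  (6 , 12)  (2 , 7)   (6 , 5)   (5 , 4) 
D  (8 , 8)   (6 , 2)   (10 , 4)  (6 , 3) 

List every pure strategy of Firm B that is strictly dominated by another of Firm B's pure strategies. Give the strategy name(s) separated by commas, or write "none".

III

I: no other strategy beats it everywhere (II at B (6>5); III at A (2>1); IV at C (12>4)).
II is not dominated — it holds its own against I at A (12>2); III at A (12>1); IV at A (12>5).
III is strictly dominated by I (A: 2>1, B: 6>1, C: 12>5, D: 8>4).
IV: no other strategy beats it everywhere (I at A (5>2); II at B (11>5); III at A (5>1)).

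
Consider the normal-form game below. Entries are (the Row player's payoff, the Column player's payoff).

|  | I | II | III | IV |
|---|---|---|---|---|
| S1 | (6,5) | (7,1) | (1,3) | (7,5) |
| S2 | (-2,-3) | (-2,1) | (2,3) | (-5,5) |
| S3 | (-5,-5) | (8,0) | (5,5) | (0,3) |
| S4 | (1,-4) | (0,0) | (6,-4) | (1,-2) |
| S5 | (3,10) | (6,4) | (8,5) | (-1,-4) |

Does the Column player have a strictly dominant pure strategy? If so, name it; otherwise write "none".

none

I fails to dominate II at S2 (-3<1).
II fails to dominate I at S1 (1<5).
III fails to dominate I at S1 (3<5).
IV fails to dominate I at S1 (5=5).
No single strategy dominates all the others.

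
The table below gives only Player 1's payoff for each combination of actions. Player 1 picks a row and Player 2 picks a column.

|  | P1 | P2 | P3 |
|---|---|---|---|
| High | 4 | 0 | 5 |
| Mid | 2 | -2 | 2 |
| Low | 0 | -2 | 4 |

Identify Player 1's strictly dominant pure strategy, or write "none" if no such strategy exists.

High

High vs Mid: P1: 4>2, P2: 0>-2, P3: 5>2.
High vs Low: P1: 4>0, P2: 0>-2, P3: 5>4.
High strictly beats every other strategy against every opponent action, so it is strictly dominant.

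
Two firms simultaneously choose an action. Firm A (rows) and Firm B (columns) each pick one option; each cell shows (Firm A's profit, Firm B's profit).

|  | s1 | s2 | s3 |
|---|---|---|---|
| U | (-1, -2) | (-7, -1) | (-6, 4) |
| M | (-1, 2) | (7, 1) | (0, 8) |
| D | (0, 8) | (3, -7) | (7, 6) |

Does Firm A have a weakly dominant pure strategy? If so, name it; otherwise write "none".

U fails to dominate M at s2 (-7<7).
M fails to dominate D at s1 (-1<0).
D fails to dominate M at s2 (3<7).
No single strategy dominates all the others.

none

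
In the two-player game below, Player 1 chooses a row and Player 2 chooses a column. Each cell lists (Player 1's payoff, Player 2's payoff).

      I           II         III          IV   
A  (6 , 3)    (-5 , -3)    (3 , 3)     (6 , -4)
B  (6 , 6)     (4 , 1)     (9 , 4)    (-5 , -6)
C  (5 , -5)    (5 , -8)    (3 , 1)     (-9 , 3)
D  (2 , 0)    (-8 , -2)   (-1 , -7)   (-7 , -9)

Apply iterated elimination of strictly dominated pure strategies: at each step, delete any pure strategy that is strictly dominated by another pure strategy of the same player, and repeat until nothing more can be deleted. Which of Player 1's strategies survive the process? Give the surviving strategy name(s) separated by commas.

Player 1's strategy D is strictly dominated by A (I: 6>2, II: -5>-8, III: 3>-1, IV: 6>-7) and is removed.
Column II is eliminated: I beats it against every remaining row (A: 3>-3, B: 6>1, C: -5>-8).
Player 1's strategy C is strictly dominated by B (I: 6>5, III: 9>3, IV: -5>-9) and is removed.
For Player 2, I strictly dominates IV on the remaining rows (A: 3>-4, B: 6>-6); eliminate IV.
Among the remaining strategies, none is strictly dominated by another pure strategy of the same player, so the elimination stops.
Surviving strategies — Player 1: {A, B}; Player 2: {I, III}.

A, B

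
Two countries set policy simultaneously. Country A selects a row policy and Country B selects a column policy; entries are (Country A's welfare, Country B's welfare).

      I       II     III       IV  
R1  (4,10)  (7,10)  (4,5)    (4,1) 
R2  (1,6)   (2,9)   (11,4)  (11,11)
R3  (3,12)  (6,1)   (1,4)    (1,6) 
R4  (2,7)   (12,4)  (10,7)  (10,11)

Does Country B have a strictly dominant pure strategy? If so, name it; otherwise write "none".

none

I fails to dominate II at R1 (10=10).
II fails to dominate I at R1 (10=10).
III fails to dominate I at R1 (5<10).
IV fails to dominate I at R1 (1<10).
No single strategy dominates all the others.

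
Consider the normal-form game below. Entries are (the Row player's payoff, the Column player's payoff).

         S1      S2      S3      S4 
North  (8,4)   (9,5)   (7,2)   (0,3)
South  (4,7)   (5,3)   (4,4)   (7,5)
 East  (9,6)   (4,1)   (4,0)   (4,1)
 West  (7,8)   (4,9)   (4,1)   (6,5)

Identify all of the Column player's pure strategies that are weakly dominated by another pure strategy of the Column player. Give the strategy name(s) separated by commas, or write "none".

S3, S4

S1 is not dominated — it holds its own against S2 at South (7>3); S3 at North (4>2); S4 at North (4>3).
S2 is not dominated — it holds its own against S1 at North (5>4); S3 at North (5>2); S4 at North (5>3).
S3: dominated, since S1 does at least as well everywhere (North: 4>2, South: 7>4, East: 6>0, West: 8>1).
S4: dominated, since S1 does at least as well everywhere (North: 4>3, South: 7>5, East: 6>1, West: 8>5).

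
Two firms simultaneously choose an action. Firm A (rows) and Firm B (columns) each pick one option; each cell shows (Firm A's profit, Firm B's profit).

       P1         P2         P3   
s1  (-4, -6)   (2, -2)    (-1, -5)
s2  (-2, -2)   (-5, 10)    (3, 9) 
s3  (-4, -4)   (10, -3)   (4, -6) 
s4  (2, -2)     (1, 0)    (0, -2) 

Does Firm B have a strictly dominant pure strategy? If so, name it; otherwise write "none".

P2

P2 vs P1: s1: -2>-6, s2: 10>-2, s3: -3>-4, s4: 0>-2.
P2 vs P3: s1: -2>-5, s2: 10>9, s3: -3>-6, s4: 0>-2.
P2 strictly beats every other strategy against every opponent action, so it is strictly dominant.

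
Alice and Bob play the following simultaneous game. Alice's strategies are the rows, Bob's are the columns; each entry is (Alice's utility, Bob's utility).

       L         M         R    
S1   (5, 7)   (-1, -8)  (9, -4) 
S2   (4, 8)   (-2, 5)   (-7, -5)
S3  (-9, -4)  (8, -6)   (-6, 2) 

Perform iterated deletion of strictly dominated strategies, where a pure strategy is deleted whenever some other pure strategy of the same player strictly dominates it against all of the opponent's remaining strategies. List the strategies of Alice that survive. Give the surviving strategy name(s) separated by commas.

Row S2 is eliminated: S1 beats it against every remaining column (L: 5>4, M: -1>-2, R: 9>-7).
Bob's strategy M is strictly dominated by L (S1: 7>-8, S3: -4>-6) and is removed.
For Alice, S1 strictly dominates S3 on the remaining columns (L: 5>-9, R: 9>-6); eliminate S3.
For Bob, L strictly dominates R on the remaining rows (S1: 7>-4); eliminate R.
Among the remaining strategies, none is strictly dominated by another pure strategy of the same player, so the elimination stops.
Surviving strategies — Alice: {S1}; Bob: {L}.

S1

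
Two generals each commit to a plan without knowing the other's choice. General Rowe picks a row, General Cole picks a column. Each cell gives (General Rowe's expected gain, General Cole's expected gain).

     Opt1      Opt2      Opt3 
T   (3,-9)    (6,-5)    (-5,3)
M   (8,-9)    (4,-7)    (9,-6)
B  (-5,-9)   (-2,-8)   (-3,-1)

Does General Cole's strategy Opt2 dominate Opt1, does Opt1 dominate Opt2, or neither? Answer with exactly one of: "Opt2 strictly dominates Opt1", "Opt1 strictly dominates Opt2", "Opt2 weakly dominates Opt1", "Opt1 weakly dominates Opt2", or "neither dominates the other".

Opt2's payoffs vs Opt1's, by General Rowe's action — T: -5>-9, M: -7>-9, B: -8>-9.
Opt2 gives a strictly higher payoff against every action of General Rowe, so Opt2 strictly dominates Opt1.

Opt2 strictly dominates Opt1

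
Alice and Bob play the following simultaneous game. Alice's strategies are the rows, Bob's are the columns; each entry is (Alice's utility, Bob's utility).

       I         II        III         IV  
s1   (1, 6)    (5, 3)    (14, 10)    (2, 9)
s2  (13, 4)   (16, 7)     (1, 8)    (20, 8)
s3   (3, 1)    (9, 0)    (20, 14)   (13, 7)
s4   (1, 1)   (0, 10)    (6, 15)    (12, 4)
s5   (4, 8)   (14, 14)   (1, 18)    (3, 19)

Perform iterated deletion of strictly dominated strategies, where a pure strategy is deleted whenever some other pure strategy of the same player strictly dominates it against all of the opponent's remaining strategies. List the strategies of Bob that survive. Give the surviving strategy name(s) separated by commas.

Alice's strategy s1 is strictly dominated by s3 (I: 3>1, II: 9>5, III: 20>14, IV: 13>2) and is removed.
Row s4 is eliminated: s3 beats it against every remaining column (I: 3>1, II: 9>0, III: 20>6, IV: 13>12).
Bob's strategy I is strictly dominated by III (s2: 8>4, s3: 14>1, s5: 18>8) and is removed.
Bob's strategy II is strictly dominated by III (s2: 8>7, s3: 14>0, s5: 18>14) and is removed.
Row s5 is eliminated: s3 beats it against every remaining column (III: 20>1, IV: 13>3).
Among the remaining strategies, none is strictly dominated by another pure strategy of the same player, so the elimination stops.
Surviving strategies — Alice: {s2, s3}; Bob: {III, IV}.

III, IV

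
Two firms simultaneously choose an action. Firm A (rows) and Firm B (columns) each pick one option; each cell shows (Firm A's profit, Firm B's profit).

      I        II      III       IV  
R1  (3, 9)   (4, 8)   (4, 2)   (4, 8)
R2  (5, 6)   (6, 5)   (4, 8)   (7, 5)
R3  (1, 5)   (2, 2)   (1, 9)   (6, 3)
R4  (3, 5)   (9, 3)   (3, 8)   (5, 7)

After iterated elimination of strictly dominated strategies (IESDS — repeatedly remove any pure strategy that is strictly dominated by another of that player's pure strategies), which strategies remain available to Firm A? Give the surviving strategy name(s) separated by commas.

R1, R2

Row R3 is eliminated: R2 beats it against every remaining column (I: 5>1, II: 6>2, III: 4>1, IV: 7>6).
For Firm B, I strictly dominates II on the remaining rows (R1: 9>8, R2: 6>5, R4: 5>3); eliminate II.
Row R4 is eliminated: R2 beats it against every remaining column (I: 5>3, III: 4>3, IV: 7>5).
For Firm B, I strictly dominates IV on the remaining rows (R1: 9>8, R2: 6>5); eliminate IV.
Among the remaining strategies, none is strictly dominated by another pure strategy of the same player, so the elimination stops.
Surviving strategies — Firm A: {R1, R2}; Firm B: {I, III}.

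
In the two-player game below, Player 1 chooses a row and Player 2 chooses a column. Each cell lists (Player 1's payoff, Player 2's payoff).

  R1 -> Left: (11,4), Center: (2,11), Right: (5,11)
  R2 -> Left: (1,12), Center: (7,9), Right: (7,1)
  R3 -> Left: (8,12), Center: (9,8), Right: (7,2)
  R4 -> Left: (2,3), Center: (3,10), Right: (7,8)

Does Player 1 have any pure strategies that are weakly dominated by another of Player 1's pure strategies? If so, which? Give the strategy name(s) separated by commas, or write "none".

R2, R4

Nothing dominates R1: R2 at Left (11>1); R3 at Left (11>8); R4 at Left (11>2).
R3 weakly dominates R2 — Left: 8>1, Center: 9>7, Right: 7=7.
R3 is not dominated — it holds its own against R1 at Center (9>2); R2 at Left (8>1); R4 at Left (8>2).
R4: dominated, since R3 does at least as well everywhere (Left: 8>2, Center: 9>3, Right: 7=7).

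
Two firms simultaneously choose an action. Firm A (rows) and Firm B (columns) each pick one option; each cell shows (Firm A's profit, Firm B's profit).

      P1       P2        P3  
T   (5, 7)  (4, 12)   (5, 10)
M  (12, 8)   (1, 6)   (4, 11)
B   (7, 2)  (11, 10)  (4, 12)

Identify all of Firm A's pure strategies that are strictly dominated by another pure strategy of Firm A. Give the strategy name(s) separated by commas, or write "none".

T is not dominated — it holds its own against M at P2 (4>1); B at P3 (5>4).
M: no other strategy beats it everywhere (T at P1 (12>5); B at P1 (12>7)).
Nothing dominates B: T at P1 (7>5); M at P2 (11>1).

none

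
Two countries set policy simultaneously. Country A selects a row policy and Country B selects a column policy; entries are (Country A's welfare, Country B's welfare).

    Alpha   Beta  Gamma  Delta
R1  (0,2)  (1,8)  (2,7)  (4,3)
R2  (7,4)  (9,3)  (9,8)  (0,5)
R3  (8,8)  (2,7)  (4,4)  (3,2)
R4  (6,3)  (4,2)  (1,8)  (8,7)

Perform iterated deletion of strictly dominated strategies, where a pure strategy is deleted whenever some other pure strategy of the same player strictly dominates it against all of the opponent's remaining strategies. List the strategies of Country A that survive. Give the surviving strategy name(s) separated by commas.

For Country B, Gamma strictly dominates Delta on the remaining rows (R1: 7>3, R2: 8>5, R3: 4>2, R4: 8>7); eliminate Delta.
Row R1 is eliminated: R2 beats it against every remaining column (Alpha: 7>0, Beta: 9>1, Gamma: 9>2).
For Country A, R2 strictly dominates R4 on the remaining columns (Alpha: 7>6, Beta: 9>4, Gamma: 9>1); eliminate R4.
Country B's strategy Beta is strictly dominated by Alpha (R2: 4>3, R3: 8>7) and is removed.
Among the remaining strategies, none is strictly dominated by another pure strategy of the same player, so the elimination stops.
Surviving strategies — Country A: {R2, R3}; Country B: {Alpha, Gamma}.

R2, R3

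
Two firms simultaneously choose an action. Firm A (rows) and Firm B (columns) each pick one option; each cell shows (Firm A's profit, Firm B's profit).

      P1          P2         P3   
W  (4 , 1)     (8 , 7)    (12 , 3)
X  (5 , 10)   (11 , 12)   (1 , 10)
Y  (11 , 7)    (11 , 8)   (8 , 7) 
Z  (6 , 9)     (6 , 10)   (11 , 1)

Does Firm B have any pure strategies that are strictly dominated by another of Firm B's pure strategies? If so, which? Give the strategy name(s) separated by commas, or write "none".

P1 is strictly dominated by P2 (W: 7>1, X: 12>10, Y: 8>7, Z: 10>9).
Nothing dominates P2: P1 at W (7>1); P3 at W (7>3).
P2 strictly dominates P3 — W: 7>3, X: 12>10, Y: 8>7, Z: 10>1.

P1, P3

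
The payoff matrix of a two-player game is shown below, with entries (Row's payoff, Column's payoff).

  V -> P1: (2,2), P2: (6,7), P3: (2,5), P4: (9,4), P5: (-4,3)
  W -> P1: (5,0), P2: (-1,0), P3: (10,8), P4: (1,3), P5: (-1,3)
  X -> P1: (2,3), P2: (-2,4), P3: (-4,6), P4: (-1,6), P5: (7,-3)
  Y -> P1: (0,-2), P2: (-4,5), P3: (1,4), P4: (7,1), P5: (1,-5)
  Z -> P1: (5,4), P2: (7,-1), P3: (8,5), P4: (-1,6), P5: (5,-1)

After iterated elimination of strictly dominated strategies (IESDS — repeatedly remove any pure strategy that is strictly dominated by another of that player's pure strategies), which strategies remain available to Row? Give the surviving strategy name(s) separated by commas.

V, W, Z

For Column, P3 strictly dominates P1 on the remaining rows (V: 5>2, W: 8>0, X: 6>3, Y: 4>-2, Z: 5>4); eliminate P1.
Column P5 is eliminated: P3 beats it against every remaining row (V: 5>3, W: 8>3, X: 6>-3, Y: 4>-5, Z: 5>-1).
For Row, V strictly dominates X on the remaining columns (P2: 6>-2, P3: 2>-4, P4: 9>-1); eliminate X.
For Row, V strictly dominates Y on the remaining columns (P2: 6>-4, P3: 2>1, P4: 9>7); eliminate Y.
Among the remaining strategies, none is strictly dominated by another pure strategy of the same player, so the elimination stops.
Surviving strategies — Row: {V, W, Z}; Column: {P2, P3, P4}.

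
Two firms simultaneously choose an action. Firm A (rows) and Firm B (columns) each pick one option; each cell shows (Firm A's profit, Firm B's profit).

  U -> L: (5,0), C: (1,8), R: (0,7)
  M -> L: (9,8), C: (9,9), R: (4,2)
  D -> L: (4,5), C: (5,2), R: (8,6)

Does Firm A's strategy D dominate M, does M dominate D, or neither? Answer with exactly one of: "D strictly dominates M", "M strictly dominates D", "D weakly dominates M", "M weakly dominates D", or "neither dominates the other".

neither dominates the other

Compare D to M across every action of Firm B: L: 4<9, C: 5<9, R: 8>4.
D does better at R but worse at L, C; neither strategy dominates the other.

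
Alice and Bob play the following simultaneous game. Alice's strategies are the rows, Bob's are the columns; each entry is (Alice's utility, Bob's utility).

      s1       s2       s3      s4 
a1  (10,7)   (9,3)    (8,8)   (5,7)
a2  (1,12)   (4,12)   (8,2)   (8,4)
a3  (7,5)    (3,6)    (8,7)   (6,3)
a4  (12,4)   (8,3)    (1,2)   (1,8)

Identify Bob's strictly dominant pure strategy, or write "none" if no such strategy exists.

s1 fails to dominate s2 at a2 (12=12).
s2 fails to dominate s1 at a1 (3<7).
s3 fails to dominate s1 at a2 (2<12).
s4 fails to dominate s1 at a1 (7=7).
No single strategy dominates all the others.

none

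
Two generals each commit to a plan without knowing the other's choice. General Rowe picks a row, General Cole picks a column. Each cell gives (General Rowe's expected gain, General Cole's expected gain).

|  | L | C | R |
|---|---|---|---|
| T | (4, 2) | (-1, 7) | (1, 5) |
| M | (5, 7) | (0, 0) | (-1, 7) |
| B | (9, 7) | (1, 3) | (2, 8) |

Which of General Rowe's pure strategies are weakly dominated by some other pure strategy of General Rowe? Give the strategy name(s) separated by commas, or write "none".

T: dominated, since B does at least as well everywhere (L: 9>4, C: 1>-1, R: 2>1).
B weakly dominates M — L: 9>5, C: 1>0, R: 2>-1.
Nothing dominates B: T at L (9>4); M at L (9>5).

T, M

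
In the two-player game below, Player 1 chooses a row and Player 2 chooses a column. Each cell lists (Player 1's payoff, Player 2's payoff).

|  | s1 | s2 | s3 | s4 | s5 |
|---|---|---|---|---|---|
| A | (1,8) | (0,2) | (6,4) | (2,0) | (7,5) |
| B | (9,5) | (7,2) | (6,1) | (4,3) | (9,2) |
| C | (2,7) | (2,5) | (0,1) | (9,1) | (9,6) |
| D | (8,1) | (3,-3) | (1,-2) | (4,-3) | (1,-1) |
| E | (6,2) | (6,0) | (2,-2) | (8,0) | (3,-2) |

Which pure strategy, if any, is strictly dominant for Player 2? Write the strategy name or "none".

s1 vs s2: A: 8>2, B: 5>2, C: 7>5, D: 1>-3, E: 2>0.
s1 vs s3: A: 8>4, B: 5>1, C: 7>1, D: 1>-2, E: 2>-2.
s1 vs s4: A: 8>0, B: 5>3, C: 7>1, D: 1>-3, E: 2>0.
s1 vs s5: A: 8>5, B: 5>2, C: 7>6, D: 1>-1, E: 2>-2.
s1 strictly beats every other strategy against every opponent action, so it is strictly dominant.

s1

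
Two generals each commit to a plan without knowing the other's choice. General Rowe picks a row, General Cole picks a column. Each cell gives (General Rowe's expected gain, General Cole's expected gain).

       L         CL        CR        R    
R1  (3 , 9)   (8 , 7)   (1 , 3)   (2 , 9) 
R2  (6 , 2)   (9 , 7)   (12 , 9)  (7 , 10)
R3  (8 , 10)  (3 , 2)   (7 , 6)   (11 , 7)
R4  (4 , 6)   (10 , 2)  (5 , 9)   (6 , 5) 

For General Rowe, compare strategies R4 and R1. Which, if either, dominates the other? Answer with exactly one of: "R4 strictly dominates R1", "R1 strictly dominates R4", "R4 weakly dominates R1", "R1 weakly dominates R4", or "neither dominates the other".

R4 strictly dominates R1

Compare R4 to R1 across each choice by General Cole: L: 4>3, CL: 10>8, CR: 5>1, R: 6>2.
R4 gives a strictly higher payoff against each choice by General Cole, so R4 strictly dominates R1.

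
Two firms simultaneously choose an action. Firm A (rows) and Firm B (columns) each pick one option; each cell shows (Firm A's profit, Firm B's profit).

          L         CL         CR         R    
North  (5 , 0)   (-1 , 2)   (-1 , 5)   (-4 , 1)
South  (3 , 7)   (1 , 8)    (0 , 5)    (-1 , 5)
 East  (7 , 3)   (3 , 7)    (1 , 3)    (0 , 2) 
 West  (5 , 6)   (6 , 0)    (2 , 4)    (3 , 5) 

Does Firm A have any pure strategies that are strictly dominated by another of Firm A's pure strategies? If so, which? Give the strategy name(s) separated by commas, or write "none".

North, South

East strictly dominates North — L: 7>5, CL: 3>-1, CR: 1>-1, R: 0>-4.
South: dominated, since East does at least as well everywhere (L: 7>3, CL: 3>1, CR: 1>0, R: 0>-1).
East is not dominated — it holds its own against North at L (7>5); South at L (7>3); West at L (7>5).
Nothing dominates West: North at L (5=5); South at L (5>3); East at CL (6>3).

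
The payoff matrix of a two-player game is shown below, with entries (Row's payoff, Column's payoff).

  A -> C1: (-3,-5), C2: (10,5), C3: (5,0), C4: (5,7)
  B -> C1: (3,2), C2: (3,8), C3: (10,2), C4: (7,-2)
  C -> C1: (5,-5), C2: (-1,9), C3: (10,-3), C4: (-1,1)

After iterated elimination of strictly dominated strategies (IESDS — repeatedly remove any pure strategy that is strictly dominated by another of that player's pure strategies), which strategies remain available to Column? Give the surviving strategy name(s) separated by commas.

C2, C4

Column C1 is eliminated: C2 beats it against every remaining row (A: 5>-5, B: 8>2, C: 9>-5).
Column C3 is eliminated: C2 beats it against every remaining row (A: 5>0, B: 8>2, C: 9>-3).
Row's strategy C is strictly dominated by A (C2: 10>-1, C4: 5>-1) and is removed.
Among the remaining strategies, none is strictly dominated by another pure strategy of the same player, so the elimination stops.
Surviving strategies — Row: {A, B}; Column: {C2, C4}.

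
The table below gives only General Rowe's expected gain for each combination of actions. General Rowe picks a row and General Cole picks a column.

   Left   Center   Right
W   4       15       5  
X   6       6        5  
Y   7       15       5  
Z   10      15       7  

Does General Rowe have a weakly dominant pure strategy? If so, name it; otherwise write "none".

Z vs W: Left: 10>4, Center: 15=15, Right: 7>5.
Z vs X: Left: 10>6, Center: 15>6, Right: 7>5.
Z vs Y: Left: 10>7, Center: 15=15, Right: 7>5.
Z is at least as good as every other strategy against every opponent action, so it is weakly dominant.

Z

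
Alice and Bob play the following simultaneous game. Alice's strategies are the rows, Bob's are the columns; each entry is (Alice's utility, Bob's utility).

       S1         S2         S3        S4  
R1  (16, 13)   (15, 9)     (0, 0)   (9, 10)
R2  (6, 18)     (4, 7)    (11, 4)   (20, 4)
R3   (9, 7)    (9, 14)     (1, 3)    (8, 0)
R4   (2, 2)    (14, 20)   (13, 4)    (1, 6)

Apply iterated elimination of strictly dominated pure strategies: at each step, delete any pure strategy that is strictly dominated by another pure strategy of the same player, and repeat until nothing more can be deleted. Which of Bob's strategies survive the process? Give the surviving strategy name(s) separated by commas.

For Bob, S2 strictly dominates S3 on the remaining rows (R1: 9>0, R2: 7>4, R3: 14>3, R4: 20>4); eliminate S3.
Row R3 is eliminated: R1 beats it against every remaining column (S1: 16>9, S2: 15>9, S4: 9>8).
For Alice, R1 strictly dominates R4 on the remaining columns (S1: 16>2, S2: 15>14, S4: 9>1); eliminate R4.
Column S2 is eliminated: S1 beats it against every remaining row (R1: 13>9, R2: 18>7).
For Bob, S1 strictly dominates S4 on the remaining rows (R1: 13>10, R2: 18>4); eliminate S4.
Alice's strategy R2 is strictly dominated by R1 (S1: 16>6) and is removed.
Among the remaining strategies, none is strictly dominated by another pure strategy of the same player, so the elimination stops.
Surviving strategies — Alice: {R1}; Bob: {S1}.

S1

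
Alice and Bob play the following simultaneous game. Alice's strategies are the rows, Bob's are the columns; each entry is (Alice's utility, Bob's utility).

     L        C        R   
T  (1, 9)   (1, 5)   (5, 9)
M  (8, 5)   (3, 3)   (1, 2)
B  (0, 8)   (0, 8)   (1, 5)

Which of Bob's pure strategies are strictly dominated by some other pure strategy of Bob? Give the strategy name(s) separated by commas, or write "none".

L is not dominated — it holds its own against C at T (9>5); R at T (9=9).
C is not dominated — it holds its own against L at B (8=8); R at M (3>2).
R is not dominated — it holds its own against L at T (9=9); C at T (9>5).

none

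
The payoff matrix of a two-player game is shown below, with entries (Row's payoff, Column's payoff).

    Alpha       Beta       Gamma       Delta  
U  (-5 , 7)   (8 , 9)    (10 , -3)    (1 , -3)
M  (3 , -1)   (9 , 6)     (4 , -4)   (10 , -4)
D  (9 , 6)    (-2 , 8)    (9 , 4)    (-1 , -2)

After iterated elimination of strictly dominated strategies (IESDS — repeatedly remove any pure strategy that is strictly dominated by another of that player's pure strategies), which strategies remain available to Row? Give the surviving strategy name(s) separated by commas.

M

Column's strategy Alpha is strictly dominated by Beta (U: 9>7, M: 6>-1, D: 8>6) and is removed.
For Row, U strictly dominates D on the remaining columns (Beta: 8>-2, Gamma: 10>9, Delta: 1>-1); eliminate D.
For Column, Beta strictly dominates Gamma on the remaining rows (U: 9>-3, M: 6>-4); eliminate Gamma.
Row U is eliminated: M beats it against every remaining column (Beta: 9>8, Delta: 10>1).
For Column, Beta strictly dominates Delta on the remaining rows (M: 6>-4); eliminate Delta.
Among the remaining strategies, none is strictly dominated by another pure strategy of the same player, so the elimination stops.
Surviving strategies — Row: {M}; Column: {Beta}.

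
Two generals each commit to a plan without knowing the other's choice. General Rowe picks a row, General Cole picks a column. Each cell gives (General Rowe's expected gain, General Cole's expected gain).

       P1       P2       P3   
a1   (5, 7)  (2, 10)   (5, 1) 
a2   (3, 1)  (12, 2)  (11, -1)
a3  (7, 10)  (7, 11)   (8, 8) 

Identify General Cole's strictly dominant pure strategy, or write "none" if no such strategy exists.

P2

P2 vs P1: a1: 10>7, a2: 2>1, a3: 11>10.
P2 vs P3: a1: 10>1, a2: 2>-1, a3: 11>8.
P2 strictly beats every other strategy against every opponent action, so it is strictly dominant.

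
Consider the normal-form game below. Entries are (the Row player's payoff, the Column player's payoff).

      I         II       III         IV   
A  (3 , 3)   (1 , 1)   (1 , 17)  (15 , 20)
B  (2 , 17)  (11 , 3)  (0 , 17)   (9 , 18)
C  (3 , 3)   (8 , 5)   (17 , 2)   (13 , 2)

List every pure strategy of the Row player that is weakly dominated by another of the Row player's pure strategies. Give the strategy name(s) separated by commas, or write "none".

A is not dominated — it holds its own against B at I (3>2); C at IV (15>13).
Nothing dominates B: A at II (11>1); C at II (11>8).
C is not dominated — it holds its own against A at II (8>1); B at I (3>2).

none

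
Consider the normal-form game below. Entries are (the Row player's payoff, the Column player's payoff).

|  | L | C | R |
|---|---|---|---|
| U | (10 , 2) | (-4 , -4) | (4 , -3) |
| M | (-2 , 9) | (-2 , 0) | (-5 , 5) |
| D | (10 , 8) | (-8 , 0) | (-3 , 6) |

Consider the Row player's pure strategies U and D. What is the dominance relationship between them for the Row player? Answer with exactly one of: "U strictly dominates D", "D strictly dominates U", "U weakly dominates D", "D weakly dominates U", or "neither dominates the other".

U weakly dominates D

Compare U to D across each opponent action: L: 10=10, C: -4>-8, R: 4>-3.
U is at least as good everywhere and strictly better somewhere (tied only at L), so U weakly but not strictly dominates D.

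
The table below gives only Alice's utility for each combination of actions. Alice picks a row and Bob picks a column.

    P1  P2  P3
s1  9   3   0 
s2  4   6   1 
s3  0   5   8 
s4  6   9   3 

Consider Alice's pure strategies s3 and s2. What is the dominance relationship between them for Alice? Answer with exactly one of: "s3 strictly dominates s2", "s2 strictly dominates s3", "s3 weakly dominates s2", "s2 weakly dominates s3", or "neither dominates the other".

s3's payoffs vs s2's, by Bob's action — P1: 0<4, P2: 5<6, P3: 8>1.
s3 does better at P3 but worse at P1, P2; neither strategy dominates the other.

neither dominates the other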